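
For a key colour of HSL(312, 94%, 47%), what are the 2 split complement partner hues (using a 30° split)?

102° and 162°

Complement of 312°: 312 + 180 = 492 → 492 − 360 = 132°
132 − 30 = 102°
132 + 30 = 162°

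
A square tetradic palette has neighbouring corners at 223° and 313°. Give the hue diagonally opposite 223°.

A square tetradic scheme places four hues 90° apart; opposite corners are 180° apart.
223 + 180 = 403 → 403 − 360 = 43°

43°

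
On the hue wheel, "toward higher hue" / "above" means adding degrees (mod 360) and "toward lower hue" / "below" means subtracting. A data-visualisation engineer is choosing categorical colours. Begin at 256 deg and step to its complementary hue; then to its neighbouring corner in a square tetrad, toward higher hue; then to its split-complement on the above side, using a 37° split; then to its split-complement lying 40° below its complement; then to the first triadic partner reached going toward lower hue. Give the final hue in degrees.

256 + 180 = 436 → 436 − 360 = 76°   (complement)
76 + 90 = 166°   (square ↑)
166 + 217 = 383 → 383 − 360 = 23°   (split-comp 37° ↑)
23 + 140 = 163°   (split-comp 40° ↓)
163 − 120 = 43°   (triadic ↓)

43°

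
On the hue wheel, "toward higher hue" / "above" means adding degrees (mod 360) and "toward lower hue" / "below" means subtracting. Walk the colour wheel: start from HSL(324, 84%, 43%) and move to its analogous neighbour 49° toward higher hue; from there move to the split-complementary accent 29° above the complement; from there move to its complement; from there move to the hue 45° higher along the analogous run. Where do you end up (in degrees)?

87°

analog 49° ↑ +49°: 324 + 49 = 373 → 373 − 360 = 13°
split-comp 29° ↑ +209°: 13 + 209 = 222°
complement +180°: 222 + 180 = 402 → 402 − 360 = 42°
analog 45° ↑ +45°: 42 + 45 = 87°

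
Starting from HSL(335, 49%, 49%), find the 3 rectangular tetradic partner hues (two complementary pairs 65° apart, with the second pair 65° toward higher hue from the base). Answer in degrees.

A rectangular tetradic uses two complementary pairs 65° apart: offsets 0°, 65°, 180°, 245°.
335 + 65 = 400 → 400 − 360 = 40°
335 + 180 = 515 → 515 − 360 = 155°
335 + 245 = 580 → 580 − 360 = 220°

40°, 155°, 220°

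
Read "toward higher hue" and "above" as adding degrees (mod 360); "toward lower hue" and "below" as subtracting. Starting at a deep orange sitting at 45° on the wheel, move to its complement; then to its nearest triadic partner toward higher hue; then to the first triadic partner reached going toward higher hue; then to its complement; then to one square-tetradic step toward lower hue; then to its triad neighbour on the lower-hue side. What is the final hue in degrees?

complement +180°: 45 + 180 = 225°
triadic ↑ +120°: 225 + 120 = 345°
triadic ↑ +120°: 345 + 120 = 465 → 465 − 360 = 105°
complement +180°: 105 + 180 = 285°
square ↓ −90°: 285 − 90 = 195°
triadic ↓ −120°: 195 − 120 = 75°

75°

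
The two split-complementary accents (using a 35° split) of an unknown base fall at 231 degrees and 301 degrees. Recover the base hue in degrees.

The accents sit 35° either side of the complement, so the complement is their short-arc midpoint on the wheel.
Short-arc midpoint of 231° and 301°: 266°.
Base is 180° from the complement: 266 − 180 = 86°

86°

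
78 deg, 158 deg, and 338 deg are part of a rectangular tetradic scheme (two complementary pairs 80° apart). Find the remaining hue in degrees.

258°

A rectangular tetradic uses two complementary pairs 80° apart: offsets 0°, 80°, 180°, 260°.
Among {78°, 158°, 338°}, 158° and 338° are a 180° pair.
The remaining hue 78° needs its own complement: 78 + 180 = 258°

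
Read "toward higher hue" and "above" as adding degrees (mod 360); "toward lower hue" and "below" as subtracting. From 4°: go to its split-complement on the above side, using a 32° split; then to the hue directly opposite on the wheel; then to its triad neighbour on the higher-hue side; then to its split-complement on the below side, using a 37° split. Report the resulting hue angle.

split-comp 32° ↑ +212°: 4 + 212 = 216°
complement +180°: 216 + 180 = 396 → 396 − 360 = 36°
triadic ↑ +120°: 36 + 120 = 156°
split-comp 37° ↓ +143°: 156 + 143 = 299°

299°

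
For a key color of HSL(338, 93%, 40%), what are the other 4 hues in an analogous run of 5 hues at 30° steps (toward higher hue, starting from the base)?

Analogous hues sit every 30° along the wheel.
338 + 30 = 368 → 368 − 360 = 8°
338 + 60 = 398 → 398 − 360 = 38°
338 + 90 = 428 → 428 − 360 = 68°
338 + 120 = 458 → 458 − 360 = 98°

8°, 38°, 68°, and 98°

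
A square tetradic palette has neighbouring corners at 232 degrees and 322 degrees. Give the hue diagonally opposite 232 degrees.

52°

A square tetradic scheme places four hues 90° apart; opposite corners are 180° apart.
232 + 180 = 412 → 412 − 360 = 52°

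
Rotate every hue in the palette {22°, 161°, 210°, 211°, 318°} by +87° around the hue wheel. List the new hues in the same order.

109°, 248°, 297°, 298°, 45°

22 + 87 = 109°
161 + 87 = 248°
210 + 87 = 297°
211 + 87 = 298°
318 + 87 = 405 → 405 − 360 = 45°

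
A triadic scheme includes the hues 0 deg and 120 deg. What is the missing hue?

A triad places three hues 120° apart.
The full set through 0° is {0°, 120°, 240°}.
Given {0°, 120°}, the missing hue is 240°.

240°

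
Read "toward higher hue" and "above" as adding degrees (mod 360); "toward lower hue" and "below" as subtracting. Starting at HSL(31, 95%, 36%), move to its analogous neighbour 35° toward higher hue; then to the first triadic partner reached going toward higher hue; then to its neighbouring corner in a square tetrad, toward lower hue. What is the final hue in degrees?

96°

analog 35° ↑ +35°: 31 + 35 = 66°
triadic ↑ +120°: 66 + 120 = 186°
square ↓ −90°: 186 − 90 = 96°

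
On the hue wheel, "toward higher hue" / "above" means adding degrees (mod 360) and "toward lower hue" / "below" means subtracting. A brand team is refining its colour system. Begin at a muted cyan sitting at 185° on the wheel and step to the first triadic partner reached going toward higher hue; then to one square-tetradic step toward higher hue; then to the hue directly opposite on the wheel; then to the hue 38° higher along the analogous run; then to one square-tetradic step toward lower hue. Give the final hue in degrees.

185 + 120 = 305°   (triadic ↑)
305 + 90 = 395 → 395 − 360 = 35°   (square ↑)
35 + 180 = 215°   (complement)
215 + 38 = 253°   (analog 38° ↑)
253 − 90 = 163°   (square ↓)

163°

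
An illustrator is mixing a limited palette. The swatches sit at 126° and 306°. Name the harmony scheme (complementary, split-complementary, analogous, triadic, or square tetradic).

Sort the hues: 126°, 306°.
Successive gaps around the wheel: 180°, 180°.
Two hues 180° apart are complementary.

complementary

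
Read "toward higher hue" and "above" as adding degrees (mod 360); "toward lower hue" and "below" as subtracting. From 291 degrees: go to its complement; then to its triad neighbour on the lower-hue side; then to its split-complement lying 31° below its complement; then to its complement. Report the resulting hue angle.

320°

+180° (complement): 291 + 180 = 471 → 471 − 360 = 111°
−120° (triadic ↓): 111 − 120 = -9 → -9 + 360 = 351°
+149° (split-comp 31° ↓): 351 + 149 = 500 → 500 − 360 = 140°
+180° (complement): 140 + 180 = 320°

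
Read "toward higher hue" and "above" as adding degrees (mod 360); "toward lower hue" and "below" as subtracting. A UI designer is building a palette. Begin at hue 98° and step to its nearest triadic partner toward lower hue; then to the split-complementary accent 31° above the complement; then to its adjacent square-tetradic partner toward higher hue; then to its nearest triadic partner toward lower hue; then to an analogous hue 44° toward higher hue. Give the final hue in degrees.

−120° (triadic ↓): 98 − 120 = -22 → -22 + 360 = 338°
+211° (split-comp 31° ↑): 338 + 211 = 549 → 549 − 360 = 189°
+90° (square ↑): 189 + 90 = 279°
−120° (triadic ↓): 279 − 120 = 159°
+44° (analog 44° ↑): 159 + 44 = 203°

203°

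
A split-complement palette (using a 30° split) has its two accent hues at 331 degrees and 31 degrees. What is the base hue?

The accents sit 30° either side of the complement, so the complement is their short-arc midpoint on the wheel.
Short-arc midpoint of 331° and 31°: 1°.
Base is 180° from the complement: 1 − 180 = -179 → -179 + 360 = 181°

181°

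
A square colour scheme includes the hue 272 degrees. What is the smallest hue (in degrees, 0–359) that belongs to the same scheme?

2°

A square tetradic scheme places four hues every 90°.
The full set through 272° is {2°, 92°, 182°, 272°}.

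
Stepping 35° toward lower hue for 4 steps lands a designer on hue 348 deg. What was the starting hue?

128°

4 steps of 35° (toward lower hue) give a net shift of −140°.
Start = end − shift: 348 + 140 = 488 → 488 − 360 = 128°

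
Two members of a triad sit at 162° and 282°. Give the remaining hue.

42°

A triad spaces three hues 120° apart.
The full set is {42°, 162°, 282°}.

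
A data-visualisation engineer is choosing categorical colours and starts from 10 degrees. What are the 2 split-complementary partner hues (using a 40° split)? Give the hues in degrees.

Split-complementary hues sit 40° either side of the complement.
Complement of 10 degrees: 10 + 180 = 190°
190 − 40 = 150°
190 + 40 = 230°

150° and 230°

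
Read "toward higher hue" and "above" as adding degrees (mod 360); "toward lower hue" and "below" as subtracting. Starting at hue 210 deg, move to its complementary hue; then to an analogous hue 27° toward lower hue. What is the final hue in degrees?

3°

complement +180°: 210 + 180 = 390 → 390 − 360 = 30°
analog 27° ↓ −27°: 30 − 27 = 3°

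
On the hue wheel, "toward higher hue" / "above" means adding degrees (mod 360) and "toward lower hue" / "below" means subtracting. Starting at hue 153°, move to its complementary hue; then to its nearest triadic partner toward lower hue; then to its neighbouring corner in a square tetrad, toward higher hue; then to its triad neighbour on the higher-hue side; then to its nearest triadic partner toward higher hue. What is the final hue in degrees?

183°

+180° (complement): 153 + 180 = 333°
−120° (triadic ↓): 333 − 120 = 213°
+90° (square ↑): 213 + 90 = 303°
+120° (triadic ↑): 303 + 120 = 423 → 423 − 360 = 63°
+120° (triadic ↑): 63 + 120 = 183°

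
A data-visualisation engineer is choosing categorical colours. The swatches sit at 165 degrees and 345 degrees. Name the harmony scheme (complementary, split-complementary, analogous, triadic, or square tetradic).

complementary

Sort the hues: 165°, 345°.
Successive gaps around the wheel: 180°, 180°.
Two hues 180° apart are complementary.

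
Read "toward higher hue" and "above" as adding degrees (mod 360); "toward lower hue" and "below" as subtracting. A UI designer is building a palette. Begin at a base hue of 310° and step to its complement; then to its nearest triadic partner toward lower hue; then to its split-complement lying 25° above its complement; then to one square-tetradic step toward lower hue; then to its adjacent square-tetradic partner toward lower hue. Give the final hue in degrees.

+180° (complement): 310 + 180 = 490 → 490 − 360 = 130°
−120° (triadic ↓): 130 − 120 = 10°
+205° (split-comp 25° ↑): 10 + 205 = 215°
−90° (square ↓): 215 − 90 = 125°
−90° (square ↓): 125 − 90 = 35°

35°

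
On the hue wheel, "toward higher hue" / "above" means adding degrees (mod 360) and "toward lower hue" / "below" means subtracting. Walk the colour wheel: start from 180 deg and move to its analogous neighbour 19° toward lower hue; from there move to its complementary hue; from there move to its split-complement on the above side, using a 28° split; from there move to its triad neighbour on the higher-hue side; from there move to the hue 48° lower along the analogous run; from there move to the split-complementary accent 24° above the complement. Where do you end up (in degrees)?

−19° (analog 19° ↓): 180 − 19 = 161°
+180° (complement): 161 + 180 = 341°
+208° (split-comp 28° ↑): 341 + 208 = 549 → 549 − 360 = 189°
+120° (triadic ↑): 189 + 120 = 309°
−48° (analog 48° ↓): 309 − 48 = 261°
+204° (split-comp 24° ↑): 261 + 204 = 465 → 465 − 360 = 105°

105°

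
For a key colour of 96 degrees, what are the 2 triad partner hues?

A triad places three hues 120° apart.
96 + 120 = 216°
96 + 240 = 336°

216° and 336°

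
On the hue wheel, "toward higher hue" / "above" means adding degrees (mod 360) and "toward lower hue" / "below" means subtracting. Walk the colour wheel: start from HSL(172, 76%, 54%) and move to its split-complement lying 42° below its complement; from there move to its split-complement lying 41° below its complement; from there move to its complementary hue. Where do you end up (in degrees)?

split-comp 42° ↓ +138°: 172 + 138 = 310°
split-comp 41° ↓ +139°: 310 + 139 = 449 → 449 − 360 = 89°
complement +180°: 89 + 180 = 269°

269°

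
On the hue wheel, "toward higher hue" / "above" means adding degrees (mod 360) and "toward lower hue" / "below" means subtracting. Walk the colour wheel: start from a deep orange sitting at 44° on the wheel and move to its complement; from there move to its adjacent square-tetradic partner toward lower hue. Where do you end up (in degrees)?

134°

+180° (complement): 44 + 180 = 224°
−90° (square ↓): 224 − 90 = 134°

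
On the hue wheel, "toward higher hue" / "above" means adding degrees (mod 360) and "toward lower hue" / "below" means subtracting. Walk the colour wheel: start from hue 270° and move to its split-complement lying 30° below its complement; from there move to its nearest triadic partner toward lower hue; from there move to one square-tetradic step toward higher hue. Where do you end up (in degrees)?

270 + 150 = 420 → 420 − 360 = 60°   (split-comp 30° ↓)
60 − 120 = -60 → -60 + 360 = 300°   (triadic ↓)
300 + 90 = 390 → 390 − 360 = 30°   (square ↑)

30°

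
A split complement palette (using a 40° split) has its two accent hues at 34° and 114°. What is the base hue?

254°

The accents sit 40° either side of the complement, so the complement is their short-arc midpoint on the wheel.
Short-arc midpoint of 34° and 114°: 74°.
Base is 180° from the complement: 74 − 180 = -106 → -106 + 360 = 254°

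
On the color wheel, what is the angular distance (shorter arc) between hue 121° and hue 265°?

|121 − 265| = 144.
144 ≤ 180, so the shorter arc is 144°.

144°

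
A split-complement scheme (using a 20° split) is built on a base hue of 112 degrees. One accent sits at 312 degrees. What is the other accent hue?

Split-complementary hues sit 20° either side of the complement.
Complement of the base 112°: 112 + 180 = 292°
The given accent 312° is 20° one side of 292°; the other accent sits 20° the other side: 292 − 20 = 272°

272°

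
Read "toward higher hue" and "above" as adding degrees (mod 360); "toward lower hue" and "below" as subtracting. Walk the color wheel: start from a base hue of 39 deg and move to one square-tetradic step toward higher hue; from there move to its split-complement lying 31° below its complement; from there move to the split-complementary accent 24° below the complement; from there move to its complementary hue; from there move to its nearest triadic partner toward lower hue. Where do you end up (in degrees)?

134°

+90° (square ↑): 39 + 90 = 129°
+149° (split-comp 31° ↓): 129 + 149 = 278°
+156° (split-comp 24° ↓): 278 + 156 = 434 → 434 − 360 = 74°
+180° (complement): 74 + 180 = 254°
−120° (triadic ↓): 254 − 120 = 134°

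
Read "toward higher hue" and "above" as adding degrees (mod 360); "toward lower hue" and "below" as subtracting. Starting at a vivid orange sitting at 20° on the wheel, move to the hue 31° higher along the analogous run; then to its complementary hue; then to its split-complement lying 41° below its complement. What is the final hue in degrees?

+31° (analog 31° ↑): 20 + 31 = 51°
+180° (complement): 51 + 180 = 231°
+139° (split-comp 41° ↓): 231 + 139 = 370 → 370 − 360 = 10°

10°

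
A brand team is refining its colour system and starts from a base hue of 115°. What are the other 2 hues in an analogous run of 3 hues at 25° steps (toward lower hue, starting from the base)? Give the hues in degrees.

90° and 65°

Analogous hues sit every 25° along the wheel.
115 − 25 = 90°
115 − 50 = 65°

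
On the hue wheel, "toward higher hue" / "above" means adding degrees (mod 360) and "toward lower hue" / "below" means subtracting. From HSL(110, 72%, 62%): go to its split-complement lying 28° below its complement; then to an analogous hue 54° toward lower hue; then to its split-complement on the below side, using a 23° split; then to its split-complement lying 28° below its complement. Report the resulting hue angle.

+152° (split-comp 28° ↓): 110 + 152 = 262°
−54° (analog 54° ↓): 262 − 54 = 208°
+157° (split-comp 23° ↓): 208 + 157 = 365 → 365 − 360 = 5°
+152° (split-comp 28° ↓): 5 + 152 = 157°

157°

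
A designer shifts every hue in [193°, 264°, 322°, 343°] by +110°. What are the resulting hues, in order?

303°, 14°, 72°, 93°

193 + 110 = 303°
264 + 110 = 374 → 374 − 360 = 14°
322 + 110 = 432 → 432 − 360 = 72°
343 + 110 = 453 → 453 − 360 = 93°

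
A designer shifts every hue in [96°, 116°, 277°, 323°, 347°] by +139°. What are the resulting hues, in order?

96 + 139 = 235°
116 + 139 = 255°
277 + 139 = 416 → 416 − 360 = 56°
323 + 139 = 462 → 462 − 360 = 102°
347 + 139 = 486 → 486 − 360 = 126°

235°, 255°, 56°, 102°, 126°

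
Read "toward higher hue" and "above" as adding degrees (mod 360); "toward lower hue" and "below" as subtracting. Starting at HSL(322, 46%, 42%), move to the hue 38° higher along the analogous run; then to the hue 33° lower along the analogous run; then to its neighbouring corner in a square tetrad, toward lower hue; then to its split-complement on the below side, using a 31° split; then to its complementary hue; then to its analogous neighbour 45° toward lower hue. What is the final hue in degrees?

+38° (analog 38° ↑): 322 + 38 = 360 → 360 − 360 = 0°
−33° (analog 33° ↓): 0 − 33 = -33 → -33 + 360 = 327°
−90° (square ↓): 327 − 90 = 237°
+149° (split-comp 31° ↓): 237 + 149 = 386 → 386 − 360 = 26°
+180° (complement): 26 + 180 = 206°
−45° (analog 45° ↓): 206 − 45 = 161°

161°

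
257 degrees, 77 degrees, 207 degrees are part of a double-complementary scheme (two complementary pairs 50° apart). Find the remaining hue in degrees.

A rectangular tetradic uses two complementary pairs 50° apart: offsets 0°, 50°, 180°, 230°.
Among {77°, 207°, 257°}, 77° and 257° are a 180° pair.
The remaining hue 207° needs its own complement: 207 + 180 = 387 → 387 − 360 = 27°

27°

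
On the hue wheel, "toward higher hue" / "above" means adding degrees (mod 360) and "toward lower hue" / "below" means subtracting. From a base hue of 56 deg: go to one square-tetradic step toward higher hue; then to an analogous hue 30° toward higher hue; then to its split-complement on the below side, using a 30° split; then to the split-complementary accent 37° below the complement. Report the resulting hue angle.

109°

56 + 90 = 146°   (square ↑)
146 + 30 = 176°   (analog 30° ↑)
176 + 150 = 326°   (split-comp 30° ↓)
326 + 143 = 469 → 469 − 360 = 109°   (split-comp 37° ↓)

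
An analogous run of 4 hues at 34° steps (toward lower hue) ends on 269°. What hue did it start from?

11°

3 steps of 34° (toward lower hue) give a net shift of −102°.
Start = end − shift: 269 + 102 = 371 → 371 − 360 = 11°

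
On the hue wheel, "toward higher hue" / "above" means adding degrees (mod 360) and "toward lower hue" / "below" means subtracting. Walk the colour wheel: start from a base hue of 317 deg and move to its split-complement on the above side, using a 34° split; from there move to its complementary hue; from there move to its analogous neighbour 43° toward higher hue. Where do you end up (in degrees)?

34°

+214° (split-comp 34° ↑): 317 + 214 = 531 → 531 − 360 = 171°
+180° (complement): 171 + 180 = 351°
+43° (analog 43° ↑): 351 + 43 = 394 → 394 − 360 = 34°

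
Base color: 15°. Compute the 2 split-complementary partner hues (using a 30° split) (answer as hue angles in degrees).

165° and 225°

Split-complementary hues sit 30° either side of the complement.
Complement of 15°: 15 + 180 = 195°
195 − 30 = 165°
195 + 30 = 225°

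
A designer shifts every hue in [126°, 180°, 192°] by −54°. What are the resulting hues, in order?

126 − 54 = 72°
180 − 54 = 126°
192 − 54 = 138°

72°, 126°, 138°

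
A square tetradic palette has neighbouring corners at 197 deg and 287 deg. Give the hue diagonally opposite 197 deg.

17°

A square tetradic scheme places four hues 90° apart; opposite corners are 180° apart.
197 + 180 = 377 → 377 − 360 = 17°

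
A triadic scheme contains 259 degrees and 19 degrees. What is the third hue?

A triad spaces three hues 120° apart.
The full set is {19°, 139°, 259°}.

139°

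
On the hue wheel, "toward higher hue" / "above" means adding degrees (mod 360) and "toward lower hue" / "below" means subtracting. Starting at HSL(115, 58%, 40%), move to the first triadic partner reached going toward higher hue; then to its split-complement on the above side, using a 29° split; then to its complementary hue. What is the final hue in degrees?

264°

115 + 120 = 235°   (triadic ↑)
235 + 209 = 444 → 444 − 360 = 84°   (split-comp 29° ↑)
84 + 180 = 264°   (complement)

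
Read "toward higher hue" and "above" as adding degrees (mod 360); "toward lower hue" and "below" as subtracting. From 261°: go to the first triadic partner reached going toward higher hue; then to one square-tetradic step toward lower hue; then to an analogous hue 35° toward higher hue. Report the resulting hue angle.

261 + 120 = 381 → 381 − 360 = 21°   (triadic ↑)
21 − 90 = -69 → -69 + 360 = 291°   (square ↓)
291 + 35 = 326°   (analog 35° ↑)

326°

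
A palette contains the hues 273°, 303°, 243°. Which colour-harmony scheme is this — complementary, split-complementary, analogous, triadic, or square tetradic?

Sort the hues: 243°, 273°, 303°.
Successive gaps around the wheel: 30°, 30°, 300°.
A run of hues at equal small steps (30°) with one large closing gap is an analogous group.

analogous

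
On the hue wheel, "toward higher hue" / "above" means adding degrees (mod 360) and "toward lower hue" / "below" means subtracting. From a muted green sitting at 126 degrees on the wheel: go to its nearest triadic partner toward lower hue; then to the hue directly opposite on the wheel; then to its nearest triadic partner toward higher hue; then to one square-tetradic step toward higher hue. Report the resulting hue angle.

126 − 120 = 6°   (triadic ↓)
6 + 180 = 186°   (complement)
186 + 120 = 306°   (triadic ↑)
306 + 90 = 396 → 396 − 360 = 36°   (square ↑)

36°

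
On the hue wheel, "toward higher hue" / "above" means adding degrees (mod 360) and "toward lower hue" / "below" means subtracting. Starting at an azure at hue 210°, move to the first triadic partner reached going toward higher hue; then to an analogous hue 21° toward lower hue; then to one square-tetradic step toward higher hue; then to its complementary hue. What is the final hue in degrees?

219°

triadic ↑ +120°: 210 + 120 = 330°
analog 21° ↓ −21°: 330 − 21 = 309°
square ↑ +90°: 309 + 90 = 399 → 399 − 360 = 39°
complement +180°: 39 + 180 = 219°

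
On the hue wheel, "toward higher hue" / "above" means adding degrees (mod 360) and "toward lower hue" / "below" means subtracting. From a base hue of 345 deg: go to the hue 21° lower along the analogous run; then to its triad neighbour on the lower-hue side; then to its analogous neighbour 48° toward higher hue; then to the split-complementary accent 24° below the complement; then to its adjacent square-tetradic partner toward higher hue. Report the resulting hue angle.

345 − 21 = 324°   (analog 21° ↓)
324 − 120 = 204°   (triadic ↓)
204 + 48 = 252°   (analog 48° ↑)
252 + 156 = 408 → 408 − 360 = 48°   (split-comp 24° ↓)
48 + 90 = 138°   (square ↑)

138°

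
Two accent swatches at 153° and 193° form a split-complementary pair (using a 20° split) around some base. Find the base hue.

353°

The accents sit 20° either side of the complement, so the complement is their short-arc midpoint on the wheel.
Short-arc midpoint of 153° and 193°: 173°.
Base is 180° from the complement: 173 − 180 = -7 → -7 + 360 = 353°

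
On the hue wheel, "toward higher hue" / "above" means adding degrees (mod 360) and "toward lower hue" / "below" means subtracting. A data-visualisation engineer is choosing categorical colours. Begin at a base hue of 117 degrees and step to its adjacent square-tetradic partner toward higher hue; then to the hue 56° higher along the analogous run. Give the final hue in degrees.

263°

117 + 90 = 207°   (square ↑)
207 + 56 = 263°   (analog 56° ↑)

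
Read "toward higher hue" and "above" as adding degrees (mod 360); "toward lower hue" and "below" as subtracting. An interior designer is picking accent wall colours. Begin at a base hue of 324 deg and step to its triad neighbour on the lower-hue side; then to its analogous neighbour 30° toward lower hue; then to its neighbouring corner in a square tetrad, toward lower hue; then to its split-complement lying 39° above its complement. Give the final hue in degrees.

303°

324 − 120 = 204°   (triadic ↓)
204 − 30 = 174°   (analog 30° ↓)
174 − 90 = 84°   (square ↓)
84 + 219 = 303°   (split-comp 39° ↑)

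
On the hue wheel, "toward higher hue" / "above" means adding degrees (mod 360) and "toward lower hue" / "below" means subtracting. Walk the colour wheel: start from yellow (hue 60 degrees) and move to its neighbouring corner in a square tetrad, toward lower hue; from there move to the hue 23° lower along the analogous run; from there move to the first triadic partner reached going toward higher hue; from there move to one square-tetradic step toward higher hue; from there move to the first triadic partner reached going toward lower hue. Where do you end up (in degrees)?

37°

square ↓ −90°: 60 − 90 = -30 → -30 + 360 = 330°
analog 23° ↓ −23°: 330 − 23 = 307°
triadic ↑ +120°: 307 + 120 = 427 → 427 − 360 = 67°
square ↑ +90°: 67 + 90 = 157°
triadic ↓ −120°: 157 − 120 = 37°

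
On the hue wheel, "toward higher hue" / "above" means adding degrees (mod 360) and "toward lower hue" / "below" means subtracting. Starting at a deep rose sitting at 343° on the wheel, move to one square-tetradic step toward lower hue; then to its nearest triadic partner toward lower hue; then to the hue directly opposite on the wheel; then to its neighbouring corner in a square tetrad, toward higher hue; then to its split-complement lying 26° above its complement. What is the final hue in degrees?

square ↓ −90°: 343 − 90 = 253°
triadic ↓ −120°: 253 − 120 = 133°
complement +180°: 133 + 180 = 313°
square ↑ +90°: 313 + 90 = 403 → 403 − 360 = 43°
split-comp 26° ↑ +206°: 43 + 206 = 249°

249°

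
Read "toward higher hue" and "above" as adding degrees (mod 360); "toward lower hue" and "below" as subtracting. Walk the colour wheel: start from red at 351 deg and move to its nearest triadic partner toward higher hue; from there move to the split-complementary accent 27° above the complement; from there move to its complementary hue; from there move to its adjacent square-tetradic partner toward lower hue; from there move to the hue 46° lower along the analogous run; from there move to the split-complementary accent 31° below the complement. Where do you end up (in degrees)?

351 + 120 = 471 → 471 − 360 = 111°   (triadic ↑)
111 + 207 = 318°   (split-comp 27° ↑)
318 + 180 = 498 → 498 − 360 = 138°   (complement)
138 − 90 = 48°   (square ↓)
48 − 46 = 2°   (analog 46° ↓)
2 + 149 = 151°   (split-comp 31° ↓)

151°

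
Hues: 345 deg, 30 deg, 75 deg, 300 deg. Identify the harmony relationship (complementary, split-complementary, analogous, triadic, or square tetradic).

Sort the hues: 30°, 75°, 300°, 345°.
Successive gaps around the wheel: 45°, 225°, 45°, 45°.
A run of hues at equal small steps (45°) with one large closing gap is an analogous group.

analogous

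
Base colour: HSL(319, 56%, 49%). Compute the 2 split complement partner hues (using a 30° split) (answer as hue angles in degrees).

109° and 169°

Complement of 319°: 319 + 180 = 499 → 499 − 360 = 139°
139 − 30 = 109°
139 + 30 = 169°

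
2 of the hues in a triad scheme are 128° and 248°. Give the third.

A triad places three hues 120° apart.
The full set through 128° is {8°, 128°, 248°}.
Given {128°, 248°}, the missing hue is 8°.

8°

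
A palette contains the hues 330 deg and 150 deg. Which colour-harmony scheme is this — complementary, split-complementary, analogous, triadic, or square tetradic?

complementary

Sort the hues: 150°, 330°.
Successive gaps around the wheel: 180°, 180°.
Two hues 180° apart are complementary.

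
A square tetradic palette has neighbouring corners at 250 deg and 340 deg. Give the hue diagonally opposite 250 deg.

A square tetradic scheme places four hues 90° apart; opposite corners are 180° apart.
250 + 180 = 430 → 430 − 360 = 70°

70°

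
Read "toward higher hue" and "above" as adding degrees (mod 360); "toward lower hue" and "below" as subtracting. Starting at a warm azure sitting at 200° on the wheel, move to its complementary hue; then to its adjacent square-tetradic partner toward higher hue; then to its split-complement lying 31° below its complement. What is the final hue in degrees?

259°

+180° (complement): 200 + 180 = 380 → 380 − 360 = 20°
+90° (square ↑): 20 + 90 = 110°
+149° (split-comp 31° ↓): 110 + 149 = 259°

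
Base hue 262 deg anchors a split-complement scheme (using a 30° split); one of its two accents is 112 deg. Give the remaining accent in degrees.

Split-complementary hues sit 30° either side of the complement.
Complement of the base 262°: 262 + 180 = 442 → 442 − 360 = 82°
The given accent 112° is 30° one side of 82°; the other accent sits 30° the other side: 82 − 30 = 52°

52°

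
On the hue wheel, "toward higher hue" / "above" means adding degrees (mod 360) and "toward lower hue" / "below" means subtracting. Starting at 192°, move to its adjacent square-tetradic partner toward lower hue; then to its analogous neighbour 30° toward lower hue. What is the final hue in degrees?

72°

−90° (square ↓): 192 − 90 = 102°
−30° (analog 30° ↓): 102 − 30 = 72°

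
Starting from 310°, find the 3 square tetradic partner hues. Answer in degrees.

A square tetradic scheme places four hues every 90°.
310 + 90 = 400 → 400 − 360 = 40°
310 + 180 = 490 → 490 − 360 = 130°
310 + 270 = 580 → 580 − 360 = 220°

40°, 130° and 220°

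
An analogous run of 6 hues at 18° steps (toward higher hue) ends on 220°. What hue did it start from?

130°

5 steps of 18° (toward higher hue) give a net shift of +90°.
Start = end − shift: 220 − 90 = 130°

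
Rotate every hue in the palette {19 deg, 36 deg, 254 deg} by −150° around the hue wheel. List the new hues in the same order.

19 − 150 = -131 → -131 + 360 = 229°
36 − 150 = -114 → -114 + 360 = 246°
254 − 150 = 104°

229°, 246°, 104°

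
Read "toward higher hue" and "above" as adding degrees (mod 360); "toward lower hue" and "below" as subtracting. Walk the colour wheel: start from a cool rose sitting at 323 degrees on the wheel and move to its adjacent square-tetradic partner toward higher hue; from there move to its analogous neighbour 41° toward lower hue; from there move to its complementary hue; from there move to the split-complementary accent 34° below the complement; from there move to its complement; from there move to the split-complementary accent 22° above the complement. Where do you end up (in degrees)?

0°

323 + 90 = 413 → 413 − 360 = 53°   (square ↑)
53 − 41 = 12°   (analog 41° ↓)
12 + 180 = 192°   (complement)
192 + 146 = 338°   (split-comp 34° ↓)
338 + 180 = 518 → 518 − 360 = 158°   (complement)
158 + 202 = 360 → 360 − 360 = 0°   (split-comp 22° ↑)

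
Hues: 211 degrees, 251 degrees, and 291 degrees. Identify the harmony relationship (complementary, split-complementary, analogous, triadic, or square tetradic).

analogous

Sort the hues: 211°, 251°, 291°.
Successive gaps around the wheel: 40°, 40°, 280°.
A run of hues at equal small steps (40°) with one large closing gap is an analogous group.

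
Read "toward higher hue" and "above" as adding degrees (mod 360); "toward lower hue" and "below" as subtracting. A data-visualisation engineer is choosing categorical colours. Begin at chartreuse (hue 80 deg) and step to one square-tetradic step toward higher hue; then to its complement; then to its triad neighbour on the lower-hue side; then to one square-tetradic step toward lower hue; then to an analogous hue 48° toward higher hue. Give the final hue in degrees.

188°

80 + 90 = 170°   (square ↑)
170 + 180 = 350°   (complement)
350 − 120 = 230°   (triadic ↓)
230 − 90 = 140°   (square ↓)
140 + 48 = 188°   (analog 48° ↑)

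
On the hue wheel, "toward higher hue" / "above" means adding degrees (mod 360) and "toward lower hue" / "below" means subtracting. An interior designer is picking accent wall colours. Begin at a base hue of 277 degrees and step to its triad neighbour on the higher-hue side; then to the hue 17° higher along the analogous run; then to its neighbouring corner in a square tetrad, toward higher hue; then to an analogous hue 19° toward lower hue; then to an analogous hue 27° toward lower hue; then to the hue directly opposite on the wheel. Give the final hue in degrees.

278°

277 + 120 = 397 → 397 − 360 = 37°   (triadic ↑)
37 + 17 = 54°   (analog 17° ↑)
54 + 90 = 144°   (square ↑)
144 − 19 = 125°   (analog 19° ↓)
125 − 27 = 98°   (analog 27° ↓)
98 + 180 = 278°   (complement)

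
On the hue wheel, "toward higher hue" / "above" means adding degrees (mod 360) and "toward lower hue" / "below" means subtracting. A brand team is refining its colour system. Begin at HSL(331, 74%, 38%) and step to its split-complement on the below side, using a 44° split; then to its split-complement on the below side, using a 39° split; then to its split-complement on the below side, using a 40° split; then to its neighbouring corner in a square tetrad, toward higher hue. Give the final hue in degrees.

118°

331 + 136 = 467 → 467 − 360 = 107°   (split-comp 44° ↓)
107 + 141 = 248°   (split-comp 39° ↓)
248 + 140 = 388 → 388 − 360 = 28°   (split-comp 40° ↓)
28 + 90 = 118°   (square ↑)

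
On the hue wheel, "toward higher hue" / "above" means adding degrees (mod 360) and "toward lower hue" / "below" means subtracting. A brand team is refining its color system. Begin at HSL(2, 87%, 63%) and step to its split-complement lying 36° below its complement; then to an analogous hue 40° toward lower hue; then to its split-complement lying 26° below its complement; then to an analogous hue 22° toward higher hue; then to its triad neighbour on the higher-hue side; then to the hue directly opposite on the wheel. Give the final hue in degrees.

split-comp 36° ↓ +144°: 2 + 144 = 146°
analog 40° ↓ −40°: 146 − 40 = 106°
split-comp 26° ↓ +154°: 106 + 154 = 260°
analog 22° ↑ +22°: 260 + 22 = 282°
triadic ↑ +120°: 282 + 120 = 402 → 402 − 360 = 42°
complement +180°: 42 + 180 = 222°

222°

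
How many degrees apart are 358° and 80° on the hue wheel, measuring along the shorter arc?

|358 − 80| = 278.
The shorter arc is 360 − 278 = 82°.

82°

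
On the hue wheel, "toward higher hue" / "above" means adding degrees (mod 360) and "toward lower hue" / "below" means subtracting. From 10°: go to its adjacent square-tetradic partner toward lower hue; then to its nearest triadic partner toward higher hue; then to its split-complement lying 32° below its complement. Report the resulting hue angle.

10 − 90 = -80 → -80 + 360 = 280°   (square ↓)
280 + 120 = 400 → 400 − 360 = 40°   (triadic ↑)
40 + 148 = 188°   (split-comp 32° ↓)

188°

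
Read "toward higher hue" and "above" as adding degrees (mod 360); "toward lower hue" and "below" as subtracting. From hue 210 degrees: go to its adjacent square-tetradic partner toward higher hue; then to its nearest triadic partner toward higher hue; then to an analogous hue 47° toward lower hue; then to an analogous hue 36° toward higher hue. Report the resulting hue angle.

square ↑ +90°: 210 + 90 = 300°
triadic ↑ +120°: 300 + 120 = 420 → 420 − 360 = 60°
analog 47° ↓ −47°: 60 − 47 = 13°
analog 36° ↑ +36°: 13 + 36 = 49°

49°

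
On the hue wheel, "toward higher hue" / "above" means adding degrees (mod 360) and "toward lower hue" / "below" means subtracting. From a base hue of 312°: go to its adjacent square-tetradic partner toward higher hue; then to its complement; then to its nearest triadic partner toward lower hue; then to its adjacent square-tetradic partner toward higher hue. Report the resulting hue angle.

square ↑ +90°: 312 + 90 = 402 → 402 − 360 = 42°
complement +180°: 42 + 180 = 222°
triadic ↓ −120°: 222 − 120 = 102°
square ↑ +90°: 102 + 90 = 192°

192°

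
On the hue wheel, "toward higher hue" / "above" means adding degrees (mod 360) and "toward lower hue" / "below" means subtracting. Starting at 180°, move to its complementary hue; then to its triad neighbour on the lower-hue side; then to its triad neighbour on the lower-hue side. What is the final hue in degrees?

120°

180 + 180 = 360 → 360 − 360 = 0°   (complement)
0 − 120 = -120 → -120 + 360 = 240°   (triadic ↓)
240 − 120 = 120°   (triadic ↓)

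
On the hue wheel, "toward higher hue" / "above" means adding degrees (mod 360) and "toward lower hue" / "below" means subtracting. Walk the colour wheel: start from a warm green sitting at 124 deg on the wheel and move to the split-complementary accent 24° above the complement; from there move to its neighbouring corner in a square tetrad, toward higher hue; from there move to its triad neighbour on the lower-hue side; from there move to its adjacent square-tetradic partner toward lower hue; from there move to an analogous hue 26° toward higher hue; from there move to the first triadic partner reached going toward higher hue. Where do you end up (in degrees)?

+204° (split-comp 24° ↑): 124 + 204 = 328°
+90° (square ↑): 328 + 90 = 418 → 418 − 360 = 58°
−120° (triadic ↓): 58 − 120 = -62 → -62 + 360 = 298°
−90° (square ↓): 298 − 90 = 208°
+26° (analog 26° ↑): 208 + 26 = 234°
+120° (triadic ↑): 234 + 120 = 354°

354°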